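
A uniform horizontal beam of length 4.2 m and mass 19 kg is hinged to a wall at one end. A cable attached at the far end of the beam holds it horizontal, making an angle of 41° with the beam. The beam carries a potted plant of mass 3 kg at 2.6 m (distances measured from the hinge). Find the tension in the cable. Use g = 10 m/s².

T ≈ 173 N

Choose the hinge as the axis so the unknown hinge reaction has zero arm there.
Beam weight: 19 × 10 = 190 N down at 2.1 m → arm 2.1 m, τ = 190 × 2.1 = 399 N·m clockwise.
Potted plant: 3 × 10 = 30 N down at 2.6 m → arm 2.6 m, τ = 30 × 2.6 = 78 N·m clockwise.
Total clockwise load moment = 477 N·m.
The cable tension T acts at 4.2 m; only its component perpendicular to the beam, T sinθ, produces torque. sin 41° = 0.6561.
Στ = 0 ⇒ T × 4.2 × 0.6561 = 477 ⇒ T = 477 / 2.756 = 173 N.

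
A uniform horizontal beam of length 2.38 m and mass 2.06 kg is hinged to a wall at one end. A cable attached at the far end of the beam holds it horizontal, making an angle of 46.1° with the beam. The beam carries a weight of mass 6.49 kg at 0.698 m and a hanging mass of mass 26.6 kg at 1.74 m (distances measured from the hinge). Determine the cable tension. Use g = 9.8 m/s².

Choose the hinge as the axis so the unknown hinge reaction has zero arm there.
Beam weight: 2.06 × 9.8 = 20.19 N down at 1.19 m → arm 1.19 m, τ = 20.19 × 1.19 = 24.03 N·m clockwise.
Weight: 6.49 × 9.8 = 63.6 N down at 0.698 m → arm 0.698 m, τ = 63.6 × 0.698 = 44.39 N·m clockwise.
Hanging mass: 26.6 × 9.8 = 260.7 N down at 1.74 m → arm 1.74 m, τ = 260.7 × 1.74 = 453.6 N·m clockwise.
Total clockwise load moment = 522 N·m.
The cable tension T acts at 2.38 m; only its component perpendicular to the beam, T sinθ, produces torque. sin 46.1° = 0.7206.
Στ = 0 ⇒ T × 2.38 × 0.7206 = 522 ⇒ T = 522 / 1.715 = 304 N.

T ≈ 304 N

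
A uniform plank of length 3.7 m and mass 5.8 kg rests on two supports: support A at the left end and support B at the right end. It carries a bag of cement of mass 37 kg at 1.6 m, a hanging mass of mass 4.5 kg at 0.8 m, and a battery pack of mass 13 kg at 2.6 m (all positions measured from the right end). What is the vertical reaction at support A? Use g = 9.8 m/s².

About support B:
Beam weight: 5.8 × 9.8 = 56.84 N down at 1.85 m → arm 1.85 m, τ = 56.84 × 1.85 = 105.2 N·m counterclockwise.
Bag of cement: 37 × 9.8 = 362.6 N down at 1.6 m → arm 1.6 m, τ = 362.6 × 1.6 = 580.2 N·m counterclockwise.
Hanging mass: 4.5 × 9.8 = 44.1 N down at 0.8 m → arm 0.8 m, τ = 44.1 × 0.8 = 35.28 N·m counterclockwise.
Battery pack: 13 × 9.8 = 127.4 N down at 2.6 m → arm 2.6 m, τ = 127.4 × 2.6 = 331.2 N·m counterclockwise.
Net load moment about support B = 1052 N·m counterclockwise.
Reaction R at support A is upward at 3.7 m, arm 3.7 m → moment R × 3.7 clockwise.
Setting net torque to zero: R × 3.7 = 1052 → R = 284 N.

R_A ≈ 284 N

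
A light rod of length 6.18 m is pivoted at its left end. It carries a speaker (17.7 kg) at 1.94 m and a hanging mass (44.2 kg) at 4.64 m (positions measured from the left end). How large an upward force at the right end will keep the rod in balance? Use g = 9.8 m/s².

Take moments about the left end.
Speaker: 17.7 × 9.8 = 173.5 N down at 1.94 m → arm 1.94 m, τ = 173.5 × 1.94 = 336.6 N·m clockwise.
Hanging mass: 44.2 × 9.8 = 433.2 N down at 4.64 m → arm 4.64 m, τ = 433.2 × 4.64 = 2010 N·m clockwise.
Net moment of the loads = 2347 N·m clockwise.
The upward force F acts at the right end, arm 6.18 m, giving F × 6.18 counterclockwise.
For rotational equilibrium, F × 6.18 = 2347, so F = 2347 / 6.18 = 380 N.

F ≈ 380 N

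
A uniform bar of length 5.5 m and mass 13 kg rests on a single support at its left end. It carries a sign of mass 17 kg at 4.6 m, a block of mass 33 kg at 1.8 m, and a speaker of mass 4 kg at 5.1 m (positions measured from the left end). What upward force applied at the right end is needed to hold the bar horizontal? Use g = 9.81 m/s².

F ≈ 346 N

Choose the left end as the axis so the unknown pivot reaction has zero arm there.
Beam weight: 13 × 9.81 = 127.5 N down at 2.75 m → arm 2.75 m, τ = 127.5 × 2.75 = 350.6 N·m clockwise.
Sign: 17 × 9.81 = 166.8 N down at 4.6 m → arm 4.6 m, τ = 166.8 × 4.6 = 767.3 N·m clockwise.
Block: 33 × 9.81 = 323.7 N down at 1.8 m → arm 1.8 m, τ = 323.7 × 1.8 = 582.7 N·m clockwise.
Speaker: 4 × 9.81 = 39.24 N down at 5.1 m → arm 5.1 m, τ = 39.24 × 5.1 = 200.1 N·m clockwise.
Net moment of the loads = 1901 N·m clockwise.
The upward force F acts at the right end, arm 5.5 m, giving F × 5.5 counterclockwise.
For rotational equilibrium, F × 5.5 = 1901, so F = 1901 / 5.5 = 346 N.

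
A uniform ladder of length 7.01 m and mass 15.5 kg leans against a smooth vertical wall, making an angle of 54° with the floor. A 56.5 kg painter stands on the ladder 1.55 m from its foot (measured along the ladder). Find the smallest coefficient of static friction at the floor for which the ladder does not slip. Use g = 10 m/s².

μ_min ≈ 0.204

Sum moments about the foot of the ladder (the floor normal and friction both act there and drop out).
Ladder weight 15.5×10 = 155 N acts at 3.505 m along the ladder; its horizontal arm is 3.505·cos54° = 2.06 m → τ = 319.3 N·m clockwise.
Painter: 56.5×10 = 565 N at 1.55 m → arm 0.9111 m → τ = 514.8 N·m clockwise.
Wall normal N acts horizontally at the top; its moment arm is the height L sinθ = 7.01·sin54° = 5.671 m, counterclockwise.
Setting net torque to zero: N × 5.671 = 834.1 → N = 147.1 N.
ΣFx = 0 ⇒ f = N_wall = 147.1 N. ΣFy = 0 ⇒ N_floor = 720 N.
μ_min = f / N_floor = 147.1 / 720 = 0.204.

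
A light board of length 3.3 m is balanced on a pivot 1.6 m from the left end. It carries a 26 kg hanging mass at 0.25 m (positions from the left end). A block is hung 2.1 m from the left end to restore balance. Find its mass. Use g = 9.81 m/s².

Take moments about the pivot (at 1.6 m from the left end).
Hanging mass: 26 × 9.81 = 255.1 N down at 0.25 m → arm 1.35 m, τ = 255.1 × 1.35 = 344.4 N·m counterclockwise.
Net moment of known loads = 344.4 N·m counterclockwise.
An unknown mass m at 2.1 m has arm 0.5 m; its moment is m·g·0.5 clockwise.
Balancing moments: m × 9.81 × 0.5 = 344.4, giving m = 344.4 / (9.81 × 0.5) = 70.2 kg.

m ≈ 70.2 kg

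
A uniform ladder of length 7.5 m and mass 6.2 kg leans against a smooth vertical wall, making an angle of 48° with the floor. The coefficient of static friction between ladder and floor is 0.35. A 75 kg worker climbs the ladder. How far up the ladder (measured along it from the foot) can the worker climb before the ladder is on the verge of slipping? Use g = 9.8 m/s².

d ≈ 2.85 m

Sum moments about the foot of the ladder (the floor normal and friction both act there and drop out).
Ladder weight 6.2×9.8 = 60.76 N acts at 3.75 m along the ladder; its horizontal arm is 3.75·cos48° = 2.509 m → τ = 152.4 N·m clockwise.
Worker weight 75×9.8 = 735 N at distance d → arm d·cos48° → τ = 735·d·0.6691 clockwise.
Wall normal N at the top has arm L sinθ = 5.574 m counterclockwise, so Στ = 0 gives N·5.574 = 152.4 + 491.8·d.
ΣFy = 0 ⇒ N_floor = 795.8 N, so the maximum friction is μ_s·N_floor = 0.35×795.8 = 278.5 N. ΣFx = 0 ⇒ N_wall = f, so at the slipping point N = 278.5 N.
Substituting: 278.5×5.574 = 152.4 + 491.8·d ⇒ d = (1552 − 152.4) / 491.8 = 2.85 m.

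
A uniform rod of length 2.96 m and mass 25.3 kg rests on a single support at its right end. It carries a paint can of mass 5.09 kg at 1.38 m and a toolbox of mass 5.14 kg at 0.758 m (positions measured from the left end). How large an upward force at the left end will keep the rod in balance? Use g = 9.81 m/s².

Take moments about the right end.
Beam weight: 25.3 × 9.81 = 248.2 N down at 1.48 m → arm 1.48 m, τ = 248.2 × 1.48 = 367.3 N·m counterclockwise.
Paint can: 5.09 × 9.81 = 49.93 N down at 1.38 m → arm 1.58 m, τ = 49.93 × 1.58 = 78.89 N·m counterclockwise.
Toolbox: 5.14 × 9.81 = 50.42 N down at 0.758 m → arm 2.202 m, τ = 50.42 × 2.202 = 111 N·m counterclockwise.
Net moment of the loads = 557.2 N·m counterclockwise.
The upward force F acts at the left end, arm 2.96 m, giving F × 2.96 clockwise.
Setting net torque to zero: F × 2.96 = 557.2 → F = 557.2 / 2.96 = 188 N.

F ≈ 188 N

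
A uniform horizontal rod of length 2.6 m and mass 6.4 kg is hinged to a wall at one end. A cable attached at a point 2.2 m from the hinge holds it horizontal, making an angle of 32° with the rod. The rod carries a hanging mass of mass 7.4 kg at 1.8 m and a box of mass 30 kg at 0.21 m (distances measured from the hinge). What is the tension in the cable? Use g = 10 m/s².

About the hinge:
Beam weight: 6.4 × 10 = 64 N down at 1.3 m → arm 1.3 m, τ = 64 × 1.3 = 83.2 N·m clockwise.
Hanging mass: 7.4 × 10 = 74 N down at 1.8 m → arm 1.8 m, τ = 74 × 1.8 = 133.2 N·m clockwise.
Box: 30 × 10 = 300 N down at 0.21 m → arm 0.21 m, τ = 300 × 0.21 = 63 N·m clockwise.
Total clockwise load moment = 279.4 N·m.
The cable tension T acts at 2.2 m; only its component perpendicular to the rod, T sinθ, produces torque. sin 32° = 0.5299.
Στ = 0 ⇒ T × 2.2 × 0.5299 = 279.4 ⇒ T = 279.4 / 1.166 = 240 N.

T ≈ 240 N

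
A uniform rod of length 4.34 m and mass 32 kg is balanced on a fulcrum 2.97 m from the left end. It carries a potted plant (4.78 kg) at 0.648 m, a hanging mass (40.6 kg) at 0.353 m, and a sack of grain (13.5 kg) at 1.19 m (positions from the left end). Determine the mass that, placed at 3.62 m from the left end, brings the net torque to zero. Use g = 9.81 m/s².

About the fulcrum (at 2.97 m from the left end):
Beam weight: 32 × 9.81 = 313.9 N down at 2.17 m → arm 0.8 m, τ = 313.9 × 0.8 = 251.1 N·m counterclockwise.
Potted plant: 4.78 × 9.81 = 46.89 N down at 0.648 m → arm 2.322 m, τ = 46.89 × 2.322 = 108.9 N·m counterclockwise.
Hanging mass: 40.6 × 9.81 = 398.3 N down at 0.353 m → arm 2.617 m, τ = 398.3 × 2.617 = 1042 N·m counterclockwise.
Sack of grain: 13.5 × 9.81 = 132.4 N down at 1.19 m → arm 1.78 m, τ = 132.4 × 1.78 = 235.7 N·m counterclockwise.
Net moment of known loads = 1638 N·m counterclockwise.
An unknown mass m at 3.62 m has arm 0.65 m; its moment is m·g·0.65 clockwise.
Balancing moments: m × 9.81 × 0.65 = 1638, giving m = 1638 / (9.81 × 0.65) = 257 kg.

m ≈ 257 kg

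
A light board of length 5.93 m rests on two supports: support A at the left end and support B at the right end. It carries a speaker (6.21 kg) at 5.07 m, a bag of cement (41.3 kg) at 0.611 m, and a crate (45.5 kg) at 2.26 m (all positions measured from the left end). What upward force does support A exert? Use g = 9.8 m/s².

R_A ≈ 648 N

Take moments about support B.
Speaker: 6.21 × 9.8 = 60.86 N down at 5.07 m → arm 0.86 m, τ = 60.86 × 0.86 = 52.34 N·m counterclockwise.
Bag of cement: 41.3 × 9.8 = 404.7 N down at 0.611 m → arm 5.319 m, τ = 404.7 × 5.319 = 2153 N·m counterclockwise.
Crate: 45.5 × 9.8 = 445.9 N down at 2.26 m → arm 3.67 m, τ = 445.9 × 3.67 = 1636 N·m counterclockwise.
Net load moment about support B = 3841 N·m counterclockwise.
Reaction R at support A is upward at 0 m, arm 5.93 m → moment R × 5.93 clockwise.
Στ = 0 ⇒ R × 5.93 = 3841 ⇒ R = 648 N.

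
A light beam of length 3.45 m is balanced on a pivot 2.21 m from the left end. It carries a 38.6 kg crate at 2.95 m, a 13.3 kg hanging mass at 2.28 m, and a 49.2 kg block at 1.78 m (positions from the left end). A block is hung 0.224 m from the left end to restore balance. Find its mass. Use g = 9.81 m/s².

m ≈ 4.2 kg

About the pivot (at 2.21 m from the left end):
Crate: 38.6 × 9.81 = 378.7 N down at 2.95 m → arm 0.74 m, τ = 378.7 × 0.74 = 280.2 N·m clockwise.
Hanging mass: 13.3 × 9.81 = 130.5 N down at 2.28 m → arm 0.07 m, τ = 130.5 × 0.07 = 9.135 N·m clockwise.
Block: 49.2 × 9.81 = 482.7 N down at 1.78 m → arm 0.43 m, τ = 482.7 × 0.43 = 207.6 N·m counterclockwise.
Net moment of known loads = 81.73 N·m clockwise.
An unknown mass m at 0.224 m has arm 1.986 m; its moment is m·g·1.986 counterclockwise.
Στ = 0 ⇒ m × 9.81 × 1.986 = 81.73 ⇒ m = 81.73 / (9.81 × 1.986) = 4.2 kg.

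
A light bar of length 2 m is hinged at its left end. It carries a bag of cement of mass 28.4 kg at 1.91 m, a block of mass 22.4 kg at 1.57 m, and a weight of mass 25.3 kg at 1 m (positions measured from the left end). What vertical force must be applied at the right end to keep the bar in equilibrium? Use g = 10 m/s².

F ≈ 574 N

Choose the left end as the axis so the unknown pivot reaction has zero arm there.
Bag of cement: 28.4 × 10 = 284 N down at 1.91 m → arm 1.91 m, τ = 284 × 1.91 = 542.4 N·m clockwise.
Block: 22.4 × 10 = 224 N down at 1.57 m → arm 1.57 m, τ = 224 × 1.57 = 351.7 N·m clockwise.
Weight: 25.3 × 10 = 253 N down at 1 m → arm 1 m, τ = 253 × 1 = 253 N·m clockwise.
Net moment of the loads = 1147 N·m clockwise.
The upward force F acts at the right end, arm 2 m, giving F × 2 counterclockwise.
Balancing moments: F × 2 = 1147, giving F = 1147 / 2 = 574 N.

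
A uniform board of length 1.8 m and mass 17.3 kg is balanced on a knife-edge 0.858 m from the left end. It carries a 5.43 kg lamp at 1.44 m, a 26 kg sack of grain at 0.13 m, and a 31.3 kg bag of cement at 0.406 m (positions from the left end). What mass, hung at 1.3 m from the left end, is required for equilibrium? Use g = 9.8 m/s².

m ≈ 66 kg

Choose the knife-edge (at 0.858 m from the left end) as the axis so the support reaction has zero arm there.
Beam weight: 17.3 × 9.8 = 169.5 N down at 0.9 m → arm 0.042 m, τ = 169.5 × 0.042 = 7.119 N·m clockwise.
Lamp: 5.43 × 9.8 = 53.21 N down at 1.44 m → arm 0.582 m, τ = 53.21 × 0.582 = 30.97 N·m clockwise.
Sack of grain: 26 × 9.8 = 254.8 N down at 0.13 m → arm 0.728 m, τ = 254.8 × 0.728 = 185.5 N·m counterclockwise.
Bag of cement: 31.3 × 9.8 = 306.7 N down at 0.406 m → arm 0.452 m, τ = 306.7 × 0.452 = 138.6 N·m counterclockwise.
Net moment of known loads = 286 N·m counterclockwise.
An unknown mass m at 1.3 m has arm 0.442 m; its moment is m·g·0.442 clockwise.
For rotational equilibrium, m × 9.8 × 0.442 = 286, so m = 286 / (9.8 × 0.442) = 66 kg.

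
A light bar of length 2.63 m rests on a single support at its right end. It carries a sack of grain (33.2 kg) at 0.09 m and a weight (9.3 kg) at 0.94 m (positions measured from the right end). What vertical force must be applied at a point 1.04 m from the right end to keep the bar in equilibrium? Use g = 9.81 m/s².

About the right end:
Sack of grain: 33.2 × 9.81 = 325.7 N down at 0.09 m → arm 0.09 m, τ = 325.7 × 0.09 = 29.31 N·m counterclockwise.
Weight: 9.3 × 9.81 = 91.23 N down at 0.94 m → arm 0.94 m, τ = 91.23 × 0.94 = 85.76 N·m counterclockwise.
Net moment of the loads = 115.1 N·m counterclockwise.
The upward force F acts at a point 1.04 m from the right end, arm 1.04 m, giving F × 1.04 clockwise.
For rotational equilibrium, F × 1.04 = 115.1, so F = 115.1 / 1.04 = 111 N.

F ≈ 111 N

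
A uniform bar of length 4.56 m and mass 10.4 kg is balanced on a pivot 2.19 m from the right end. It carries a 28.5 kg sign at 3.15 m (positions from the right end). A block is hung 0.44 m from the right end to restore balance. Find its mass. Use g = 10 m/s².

m ≈ 16.2 kg

Sum moments about the pivot (at 2.19 m from the right end) (the support reaction has zero arm there).
Beam weight: 10.4 × 10 = 104 N down at 2.28 m → arm 0.09 m, τ = 104 × 0.09 = 9.36 N·m counterclockwise.
Sign: 28.5 × 10 = 285 N down at 3.15 m → arm 0.96 m, τ = 285 × 0.96 = 273.6 N·m counterclockwise.
Net moment of known loads = 283 N·m counterclockwise.
An unknown mass m at 0.44 m has arm 1.75 m; its moment is m·g·1.75 clockwise.
Setting net torque to zero: m × 10 × 1.75 = 283 → m = 283 / (10 × 1.75) = 16.2 kg.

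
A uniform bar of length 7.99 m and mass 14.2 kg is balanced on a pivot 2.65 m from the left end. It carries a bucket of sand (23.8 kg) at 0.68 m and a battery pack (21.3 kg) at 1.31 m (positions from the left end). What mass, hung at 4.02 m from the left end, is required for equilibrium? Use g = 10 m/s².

m ≈ 41.1 kg

Choose the pivot (at 2.65 m from the left end) as the axis so the support reaction has zero arm there.
Beam weight: 14.2 × 10 = 142 N down at 3.995 m → arm 1.345 m, τ = 142 × 1.345 = 191 N·m clockwise.
Bucket of sand: 23.8 × 10 = 238 N down at 0.68 m → arm 1.97 m, τ = 238 × 1.97 = 468.9 N·m counterclockwise.
Battery pack: 21.3 × 10 = 213 N down at 1.31 m → arm 1.34 m, τ = 213 × 1.34 = 285.4 N·m counterclockwise.
Net moment of known loads = 563.3 N·m counterclockwise.
An unknown mass m at 4.02 m has arm 1.37 m; its moment is m·g·1.37 clockwise.
Balancing moments: m × 10 × 1.37 = 563.3, giving m = 563.3 / (10 × 1.37) = 41.1 kg.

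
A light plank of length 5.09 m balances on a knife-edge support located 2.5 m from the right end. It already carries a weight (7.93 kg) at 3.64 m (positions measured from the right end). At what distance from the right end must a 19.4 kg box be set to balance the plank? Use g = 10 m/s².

x ≈ 2.03 m from the right end

Taking torques about the knife-edge support (at 2.5 m from the right end):
Weight: 7.93 × 10 = 79.3 N down at 3.64 m → arm 1.14 m, τ = 79.3 × 1.14 = 90.4 N·m counterclockwise.
Net moment of existing loads = 90.4 N·m counterclockwise.
The box weighs 19.4 × 10 = 194 N and must supply an equal clockwise moment, so its lever arm about the knife-edge support is 90.4 / 194 = 0.466 m.
That puts it at 2.5 − 0.466 = 2.03 m from the right end.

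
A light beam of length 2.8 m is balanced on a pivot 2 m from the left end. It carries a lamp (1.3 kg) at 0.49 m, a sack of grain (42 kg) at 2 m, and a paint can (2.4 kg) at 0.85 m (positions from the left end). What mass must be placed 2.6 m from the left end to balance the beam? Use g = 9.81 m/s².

Take moments about the pivot (at 2 m from the left end).
Lamp: 1.3 × 9.81 = 12.75 N down at 0.49 m → arm 1.51 m, τ = 12.75 × 1.51 = 19.25 N·m counterclockwise.
Sack of grain: acts at the pivot, moment arm 0 → no torque.
Paint can: 2.4 × 9.81 = 23.54 N down at 0.85 m → arm 1.15 m, τ = 23.54 × 1.15 = 27.07 N·m counterclockwise.
Net moment of known loads = 46.32 N·m counterclockwise.
An unknown mass m at 2.6 m has arm 0.6 m; its moment is m·g·0.6 clockwise.
Balancing moments: m × 9.81 × 0.6 = 46.32, giving m = 46.32 / (9.81 × 0.6) = 7.87 kg.

m ≈ 7.87 kg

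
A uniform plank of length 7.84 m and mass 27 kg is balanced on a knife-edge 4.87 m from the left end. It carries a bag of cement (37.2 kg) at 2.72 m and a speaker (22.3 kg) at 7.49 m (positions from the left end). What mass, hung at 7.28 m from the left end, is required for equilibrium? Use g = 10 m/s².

m ≈ 19.6 kg

About the knife-edge (at 4.87 m from the left end):
Beam weight: 27 × 10 = 270 N down at 3.92 m → arm 0.95 m, τ = 270 × 0.95 = 256.5 N·m counterclockwise.
Bag of cement: 37.2 × 10 = 372 N down at 2.72 m → arm 2.15 m, τ = 372 × 2.15 = 799.8 N·m counterclockwise.
Speaker: 22.3 × 10 = 223 N down at 7.49 m → arm 2.62 m, τ = 223 × 2.62 = 584.3 N·m clockwise.
Net moment of known loads = 472 N·m counterclockwise.
An unknown mass m at 7.28 m has arm 2.41 m; its moment is m·g·2.41 clockwise.
Setting net torque to zero: m × 10 × 2.41 = 472 → m = 472 / (10 × 2.41) = 19.6 kg.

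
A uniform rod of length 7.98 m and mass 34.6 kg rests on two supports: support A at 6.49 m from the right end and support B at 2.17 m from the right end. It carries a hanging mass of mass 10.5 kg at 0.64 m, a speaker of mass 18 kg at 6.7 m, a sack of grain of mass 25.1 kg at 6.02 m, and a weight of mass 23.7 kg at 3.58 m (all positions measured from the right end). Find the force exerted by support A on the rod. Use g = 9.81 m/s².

R_A ≈ 587 N

Choose support B as the axis so its reaction then has zero moment arm.
Beam weight: 34.6 × 9.81 = 339.4 N down at 3.99 m → arm 1.82 m, τ = 339.4 × 1.82 = 617.7 N·m counterclockwise.
Hanging mass: 10.5 × 9.81 = 103 N down at 0.64 m → arm 1.53 m, τ = 103 × 1.53 = 157.6 N·m clockwise.
Speaker: 18 × 9.81 = 176.6 N down at 6.7 m → arm 4.53 m, τ = 176.6 × 4.53 = 800 N·m counterclockwise.
Sack of grain: 25.1 × 9.81 = 246.2 N down at 6.02 m → arm 3.85 m, τ = 246.2 × 3.85 = 947.9 N·m counterclockwise.
Weight: 23.7 × 9.81 = 232.5 N down at 3.58 m → arm 1.41 m, τ = 232.5 × 1.41 = 327.8 N·m counterclockwise.
Net load moment about support B = 2536 N·m counterclockwise.
Reaction R at support A is upward at 6.49 m, arm 4.32 m → moment R × 4.32 clockwise.
Balancing moments: R × 4.32 = 2536, giving R = 587 N.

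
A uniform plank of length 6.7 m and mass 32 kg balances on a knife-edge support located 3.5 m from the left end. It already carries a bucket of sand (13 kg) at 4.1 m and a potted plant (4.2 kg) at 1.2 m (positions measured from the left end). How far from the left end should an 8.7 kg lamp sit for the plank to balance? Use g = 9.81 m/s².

About the knife-edge support (at 3.5 m from the left end):
Beam weight: 32 × 9.81 = 313.9 N down at 3.35 m → arm 0.15 m, τ = 313.9 × 0.15 = 47.08 N·m counterclockwise.
Bucket of sand: 13 × 9.81 = 127.5 N down at 4.1 m → arm 0.6 m, τ = 127.5 × 0.6 = 76.5 N·m clockwise.
Potted plant: 4.2 × 9.81 = 41.2 N down at 1.2 m → arm 2.3 m, τ = 41.2 × 2.3 = 94.76 N·m counterclockwise.
Net moment of existing loads = 65.34 N·m counterclockwise.
The lamp weighs 8.7 × 9.81 = 85.35 N and must supply an equal clockwise moment, so its lever arm about the knife-edge support is 65.34 / 85.35 = 0.766 m.
That puts it at 3.5 + 0.766 = 4.27 m from the left end.

x ≈ 4.27 m from the left end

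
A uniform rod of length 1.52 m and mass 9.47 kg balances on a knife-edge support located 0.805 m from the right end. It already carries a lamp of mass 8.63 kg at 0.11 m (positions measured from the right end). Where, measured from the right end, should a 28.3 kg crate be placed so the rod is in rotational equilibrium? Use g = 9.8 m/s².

Take moments about the knife-edge support (at 0.805 m from the right end).
Beam weight: 9.47 × 9.8 = 92.81 N down at 0.76 m → arm 0.045 m, τ = 92.81 × 0.045 = 4.176 N·m clockwise.
Lamp: 8.63 × 9.8 = 84.57 N down at 0.11 m → arm 0.695 m, τ = 84.57 × 0.695 = 58.78 N·m clockwise.
Net moment of existing loads = 62.96 N·m clockwise.
The crate weighs 28.3 × 9.8 = 277.3 N and must supply an equal counterclockwise moment, so its lever arm about the knife-edge support is 62.96 / 277.3 = 0.227 m.
That puts it at 0.805 + 0.227 = 1.03 m from the right end.

x ≈ 1.03 m from the right end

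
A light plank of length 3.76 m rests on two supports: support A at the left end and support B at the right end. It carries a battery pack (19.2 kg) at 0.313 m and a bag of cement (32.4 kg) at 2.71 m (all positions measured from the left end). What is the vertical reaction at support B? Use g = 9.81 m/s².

R_B ≈ 245 N

Taking torques about support A:
Battery pack: 19.2 × 9.81 = 188.4 N down at 0.313 m → arm 0.313 m, τ = 188.4 × 0.313 = 58.97 N·m clockwise.
Bag of cement: 32.4 × 9.81 = 317.8 N down at 2.71 m → arm 2.71 m, τ = 317.8 × 2.71 = 861.2 N·m clockwise.
Net load moment about support A = 920.2 N·m clockwise.
Reaction R at support B is upward at 3.76 m, arm 3.76 m → moment R × 3.76 counterclockwise.
For rotational equilibrium, R × 3.76 = 920.2, so R = 245 N.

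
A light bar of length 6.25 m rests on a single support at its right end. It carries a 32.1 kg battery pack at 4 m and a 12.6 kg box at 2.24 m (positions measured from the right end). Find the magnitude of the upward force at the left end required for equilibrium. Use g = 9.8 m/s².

F ≈ 246 N

Take moments about the right end.
Battery pack: 32.1 × 9.8 = 314.6 N down at 4 m → arm 4 m, τ = 314.6 × 4 = 1258 N·m counterclockwise.
Box: 12.6 × 9.8 = 123.5 N down at 2.24 m → arm 2.24 m, τ = 123.5 × 2.24 = 276.6 N·m counterclockwise.
Net moment of the loads = 1535 N·m counterclockwise.
The upward force F acts at the left end, arm 6.25 m, giving F × 6.25 clockwise.
Setting net torque to zero: F × 6.25 = 1535 → F = 1535 / 6.25 = 246 N.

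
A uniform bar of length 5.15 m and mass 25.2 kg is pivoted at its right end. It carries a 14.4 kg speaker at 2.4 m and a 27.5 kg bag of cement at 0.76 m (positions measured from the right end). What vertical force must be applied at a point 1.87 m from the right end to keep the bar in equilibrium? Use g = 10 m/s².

Taking torques about the right end:
Beam weight: 25.2 × 10 = 252 N down at 2.575 m → arm 2.575 m, τ = 252 × 2.575 = 648.9 N·m counterclockwise.
Speaker: 14.4 × 10 = 144 N down at 2.4 m → arm 2.4 m, τ = 144 × 2.4 = 345.6 N·m counterclockwise.
Bag of cement: 27.5 × 10 = 275 N down at 0.76 m → arm 0.76 m, τ = 275 × 0.76 = 209 N·m counterclockwise.
Net moment of the loads = 1204 N·m counterclockwise.
The upward force F acts at a point 1.87 m from the right end, arm 1.87 m, giving F × 1.87 clockwise.
Setting net torque to zero: F × 1.87 = 1204 → F = 1204 / 1.87 = 644 N.

F ≈ 644 N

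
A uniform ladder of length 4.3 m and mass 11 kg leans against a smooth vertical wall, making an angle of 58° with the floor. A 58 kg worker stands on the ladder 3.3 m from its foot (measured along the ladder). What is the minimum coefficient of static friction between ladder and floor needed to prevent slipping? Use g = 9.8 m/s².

μ_min ≈ 0.453

About the foot of the ladder:
Ladder weight 11×9.8 = 107.8 N acts at 2.15 m along the ladder; its horizontal arm is 2.15·cos58° = 1.139 m → τ = 122.8 N·m clockwise.
Worker: 58×9.8 = 568.4 N at 3.3 m → arm 1.749 m → τ = 994.1 N·m clockwise.
Wall normal N acts horizontally at the top; its moment arm is the height L sinθ = 4.3·sin58° = 3.647 m, counterclockwise.
Στ = 0 ⇒ N × 3.647 = 1117 ⇒ N = 306.3 N.
ΣFx = 0 ⇒ f = N_wall = 306.3 N. ΣFy = 0 ⇒ N_floor = 676.2 N.
μ_min = f / N_floor = 306.3 / 676.2 = 0.453.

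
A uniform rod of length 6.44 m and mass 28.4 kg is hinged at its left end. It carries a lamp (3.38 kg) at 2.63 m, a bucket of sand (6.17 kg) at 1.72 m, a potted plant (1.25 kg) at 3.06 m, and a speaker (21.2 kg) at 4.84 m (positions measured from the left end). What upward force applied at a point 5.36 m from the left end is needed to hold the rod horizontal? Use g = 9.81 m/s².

Choose the left end as the axis so the unknown pivot reaction has zero arm there.
Beam weight: 28.4 × 9.81 = 278.6 N down at 3.22 m → arm 3.22 m, τ = 278.6 × 3.22 = 897.1 N·m clockwise.
Lamp: 3.38 × 9.81 = 33.16 N down at 2.63 m → arm 2.63 m, τ = 33.16 × 2.63 = 87.21 N·m clockwise.
Bucket of sand: 6.17 × 9.81 = 60.53 N down at 1.72 m → arm 1.72 m, τ = 60.53 × 1.72 = 104.1 N·m clockwise.
Potted plant: 1.25 × 9.81 = 12.26 N down at 3.06 m → arm 3.06 m, τ = 12.26 × 3.06 = 37.52 N·m clockwise.
Speaker: 21.2 × 9.81 = 208 N down at 4.84 m → arm 4.84 m, τ = 208 × 4.84 = 1007 N·m clockwise.
Net moment of the loads = 2133 N·m clockwise.
The upward force F acts at a point 5.36 m from the left end, arm 5.36 m, giving F × 5.36 counterclockwise.
For rotational equilibrium, F × 5.36 = 2133, so F = 2133 / 5.36 = 398 N.

F ≈ 398 N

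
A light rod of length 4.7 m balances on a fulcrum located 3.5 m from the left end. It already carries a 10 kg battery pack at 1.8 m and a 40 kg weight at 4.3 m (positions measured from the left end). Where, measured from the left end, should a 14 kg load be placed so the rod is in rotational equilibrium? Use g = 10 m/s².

x ≈ 2.43 m from the left end

Sum moments about the fulcrum (at 3.5 m from the left end) (the support reaction has zero arm there).
Battery pack: 10 × 10 = 100 N down at 1.8 m → arm 1.7 m, τ = 100 × 1.7 = 170 N·m counterclockwise.
Weight: 40 × 10 = 400 N down at 4.3 m → arm 0.8 m, τ = 400 × 0.8 = 320 N·m clockwise.
Net moment of existing loads = 150 N·m clockwise.
The load weighs 14 × 10 = 140 N and must supply an equal counterclockwise moment, so its lever arm about the fulcrum is 150 / 140 = 1.07 m.
That puts it at 3.5 − 1.07 = 2.43 m from the left end.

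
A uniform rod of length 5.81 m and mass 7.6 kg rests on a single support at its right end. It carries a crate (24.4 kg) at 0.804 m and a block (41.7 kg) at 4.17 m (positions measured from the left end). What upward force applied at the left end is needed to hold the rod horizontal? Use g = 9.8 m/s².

About the right end:
Beam weight: 7.6 × 9.8 = 74.48 N down at 2.905 m → arm 2.905 m, τ = 74.48 × 2.905 = 216.4 N·m counterclockwise.
Crate: 24.4 × 9.8 = 239.1 N down at 0.804 m → arm 5.006 m, τ = 239.1 × 5.006 = 1197 N·m counterclockwise.
Block: 41.7 × 9.8 = 408.7 N down at 4.17 m → arm 1.64 m, τ = 408.7 × 1.64 = 670.3 N·m counterclockwise.
Net moment of the loads = 2084 N·m counterclockwise.
The upward force F acts at the left end, arm 5.81 m, giving F × 5.81 clockwise.
Setting net torque to zero: F × 5.81 = 2084 → F = 2084 / 5.81 = 359 N.

F ≈ 359 N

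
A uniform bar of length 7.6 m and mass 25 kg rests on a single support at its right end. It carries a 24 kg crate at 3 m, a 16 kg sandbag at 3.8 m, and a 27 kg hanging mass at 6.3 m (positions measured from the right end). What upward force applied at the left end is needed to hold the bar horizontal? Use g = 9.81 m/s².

Take moments about the right end.
Beam weight: 25 × 9.81 = 245.2 N down at 3.8 m → arm 3.8 m, τ = 245.2 × 3.8 = 931.8 N·m counterclockwise.
Crate: 24 × 9.81 = 235.4 N down at 3 m → arm 3 m, τ = 235.4 × 3 = 706.2 N·m counterclockwise.
Sandbag: 16 × 9.81 = 157 N down at 3.8 m → arm 3.8 m, τ = 157 × 3.8 = 596.6 N·m counterclockwise.
Hanging mass: 27 × 9.81 = 264.9 N down at 6.3 m → arm 6.3 m, τ = 264.9 × 6.3 = 1669 N·m counterclockwise.
Net moment of the loads = 3904 N·m counterclockwise.
The upward force F acts at the left end, arm 7.6 m, giving F × 7.6 clockwise.
Setting net torque to zero: F × 7.6 = 3904 → F = 3904 / 7.6 = 514 N.

F ≈ 514 N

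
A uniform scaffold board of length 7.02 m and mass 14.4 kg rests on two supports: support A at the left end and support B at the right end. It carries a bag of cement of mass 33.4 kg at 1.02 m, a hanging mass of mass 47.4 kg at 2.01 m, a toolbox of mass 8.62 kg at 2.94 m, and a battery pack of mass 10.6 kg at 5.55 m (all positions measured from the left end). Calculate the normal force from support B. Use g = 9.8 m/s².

R_B ≈ 369 N

Sum moments about support A (its reaction then has zero moment arm).
Beam weight: 14.4 × 9.8 = 141.1 N down at 3.51 m → arm 3.51 m, τ = 141.1 × 3.51 = 495.3 N·m clockwise.
Bag of cement: 33.4 × 9.8 = 327.3 N down at 1.02 m → arm 1.02 m, τ = 327.3 × 1.02 = 333.8 N·m clockwise.
Hanging mass: 47.4 × 9.8 = 464.5 N down at 2.01 m → arm 2.01 m, τ = 464.5 × 2.01 = 933.6 N·m clockwise.
Toolbox: 8.62 × 9.8 = 84.48 N down at 2.94 m → arm 2.94 m, τ = 84.48 × 2.94 = 248.4 N·m clockwise.
Battery pack: 10.6 × 9.8 = 103.9 N down at 5.55 m → arm 5.55 m, τ = 103.9 × 5.55 = 576.6 N·m clockwise.
Net load moment about support A = 2588 N·m clockwise.
Reaction R at support B is upward at 7.02 m, arm 7.02 m → moment R × 7.02 counterclockwise.
Setting net torque to zero: R × 7.02 = 2588 → R = 369 N.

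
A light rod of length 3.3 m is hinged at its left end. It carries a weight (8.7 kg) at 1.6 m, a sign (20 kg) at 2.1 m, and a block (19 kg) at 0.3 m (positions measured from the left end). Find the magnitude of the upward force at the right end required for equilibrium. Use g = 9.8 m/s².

Sum moments about the left end (the unknown pivot reaction has zero arm there).
Weight: 8.7 × 9.8 = 85.26 N down at 1.6 m → arm 1.6 m, τ = 85.26 × 1.6 = 136.4 N·m clockwise.
Sign: 20 × 9.8 = 196 N down at 2.1 m → arm 2.1 m, τ = 196 × 2.1 = 411.6 N·m clockwise.
Block: 19 × 9.8 = 186.2 N down at 0.3 m → arm 0.3 m, τ = 186.2 × 0.3 = 55.86 N·m clockwise.
Net moment of the loads = 603.9 N·m clockwise.
The upward force F acts at the right end, arm 3.3 m, giving F × 3.3 counterclockwise.
Στ = 0 ⇒ F × 3.3 = 603.9 ⇒ F = 603.9 / 3.3 = 183 N.

F ≈ 183 N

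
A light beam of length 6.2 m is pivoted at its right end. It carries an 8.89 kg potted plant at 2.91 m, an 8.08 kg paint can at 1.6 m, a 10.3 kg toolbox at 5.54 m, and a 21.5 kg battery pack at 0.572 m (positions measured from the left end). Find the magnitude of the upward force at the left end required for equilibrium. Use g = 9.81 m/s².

Taking torques about the right end:
Potted plant: 8.89 × 9.81 = 87.21 N down at 2.91 m → arm 3.29 m, τ = 87.21 × 3.29 = 286.9 N·m counterclockwise.
Paint can: 8.08 × 9.81 = 79.26 N down at 1.6 m → arm 4.6 m, τ = 79.26 × 4.6 = 364.6 N·m counterclockwise.
Toolbox: 10.3 × 9.81 = 101 N down at 5.54 m → arm 0.66 m, τ = 101 × 0.66 = 66.66 N·m counterclockwise.
Battery pack: 21.5 × 9.81 = 210.9 N down at 0.572 m → arm 5.628 m, τ = 210.9 × 5.628 = 1187 N·m counterclockwise.
Net moment of the loads = 1905 N·m counterclockwise.
The upward force F acts at the left end, arm 6.2 m, giving F × 6.2 clockwise.
Balancing moments: F × 6.2 = 1905, giving F = 1905 / 6.2 = 307 N.

F ≈ 307 N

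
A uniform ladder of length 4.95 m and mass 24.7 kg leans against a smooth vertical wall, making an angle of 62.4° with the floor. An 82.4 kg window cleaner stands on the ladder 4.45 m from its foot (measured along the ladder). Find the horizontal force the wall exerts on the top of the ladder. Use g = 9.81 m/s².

N_wall ≈ 443 N

About the foot of the ladder:
Ladder weight 24.7×9.81 = 242.3 N acts at 2.475 m along the ladder; its horizontal arm is 2.475·cos62.4° = 1.147 m → τ = 277.9 N·m clockwise.
Window cleaner: 82.4×9.81 = 808.3 N at 4.45 m → arm 2.062 m → τ = 1667 N·m clockwise.
Wall normal N acts horizontally at the top; its moment arm is the height L sinθ = 4.95·sin62.4° = 4.387 m, counterclockwise.
For rotational equilibrium, N × 4.387 = 1945, so N = 443 N.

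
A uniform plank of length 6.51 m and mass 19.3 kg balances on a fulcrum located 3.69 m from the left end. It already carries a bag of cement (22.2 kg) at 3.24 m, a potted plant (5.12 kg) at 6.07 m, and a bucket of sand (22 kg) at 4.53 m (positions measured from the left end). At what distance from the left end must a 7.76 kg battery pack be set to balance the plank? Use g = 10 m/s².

x ≈ 2.11 m from the left end

Take moments about the fulcrum (at 3.69 m from the left end).
Beam weight: 19.3 × 10 = 193 N down at 3.255 m → arm 0.435 m, τ = 193 × 0.435 = 83.95 N·m counterclockwise.
Bag of cement: 22.2 × 10 = 222 N down at 3.24 m → arm 0.45 m, τ = 222 × 0.45 = 99.9 N·m counterclockwise.
Potted plant: 5.12 × 10 = 51.2 N down at 6.07 m → arm 2.38 m, τ = 51.2 × 2.38 = 121.9 N·m clockwise.
Bucket of sand: 22 × 10 = 220 N down at 4.53 m → arm 0.84 m, τ = 220 × 0.84 = 184.8 N·m clockwise.
Net moment of existing loads = 122.8 N·m clockwise.
The battery pack weighs 7.76 × 10 = 77.6 N and must supply an equal counterclockwise moment, so its lever arm about the fulcrum is 122.8 / 77.6 = 1.58 m.
That puts it at 3.69 − 1.58 = 2.11 m from the left end.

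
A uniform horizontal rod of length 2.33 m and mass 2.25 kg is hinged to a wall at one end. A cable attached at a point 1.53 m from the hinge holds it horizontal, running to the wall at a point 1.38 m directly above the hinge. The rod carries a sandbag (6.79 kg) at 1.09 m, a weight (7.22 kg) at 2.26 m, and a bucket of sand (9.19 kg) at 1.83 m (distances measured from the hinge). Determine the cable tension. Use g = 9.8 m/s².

T ≈ 413 N

About the hinge:
Beam weight: 2.25 × 9.8 = 22.05 N down at 1.165 m → arm 1.165 m, τ = 22.05 × 1.165 = 25.69 N·m clockwise.
Sandbag: 6.79 × 9.8 = 66.54 N down at 1.09 m → arm 1.09 m, τ = 66.54 × 1.09 = 72.53 N·m clockwise.
Weight: 7.22 × 9.8 = 70.76 N down at 2.26 m → arm 2.26 m, τ = 70.76 × 2.26 = 159.9 N·m clockwise.
Bucket of sand: 9.19 × 9.8 = 90.06 N down at 1.83 m → arm 1.83 m, τ = 90.06 × 1.83 = 164.8 N·m clockwise.
Total clockwise load moment = 422.9 N·m.
The cable tension T acts at 1.53 m; only its component perpendicular to the rod, T sinθ, produces torque. sinθ = h/√(h²+d²) = 1.38/√(1.38²+1.53²) = 0.6698.
Στ = 0 ⇒ T × 1.53 × 0.6698 = 422.9 ⇒ T = 422.9 / 1.025 = 413 N.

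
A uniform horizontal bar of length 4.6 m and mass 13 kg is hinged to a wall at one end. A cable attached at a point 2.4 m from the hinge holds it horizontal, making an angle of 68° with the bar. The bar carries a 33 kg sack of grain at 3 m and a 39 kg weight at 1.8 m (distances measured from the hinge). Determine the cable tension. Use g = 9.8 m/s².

T ≈ 877 N

Sum moments about the hinge (the unknown hinge reaction has zero arm there).
Beam weight: 13 × 9.8 = 127.4 N down at 2.3 m → arm 2.3 m, τ = 127.4 × 2.3 = 293 N·m clockwise.
Sack of grain: 33 × 9.8 = 323.4 N down at 3 m → arm 3 m, τ = 323.4 × 3 = 970.2 N·m clockwise.
Weight: 39 × 9.8 = 382.2 N down at 1.8 m → arm 1.8 m, τ = 382.2 × 1.8 = 688 N·m clockwise.
Total clockwise load moment = 1951 N·m.
The cable tension T acts at 2.4 m; only its component perpendicular to the bar, T sinθ, produces torque. sin 68° = 0.9272.
Setting net torque to zero: T × 2.4 × 0.9272 = 1951 → T = 1951 / 2.225 = 877 N.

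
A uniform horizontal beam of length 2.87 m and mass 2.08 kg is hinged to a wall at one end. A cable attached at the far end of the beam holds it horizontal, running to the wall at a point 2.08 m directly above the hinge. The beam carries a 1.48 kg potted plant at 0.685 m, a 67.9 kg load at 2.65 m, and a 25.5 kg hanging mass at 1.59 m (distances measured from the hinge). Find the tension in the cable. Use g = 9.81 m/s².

Sum moments about the hinge (the unknown hinge reaction has zero arm there).
Beam weight: 2.08 × 9.81 = 20.4 N down at 1.435 m → arm 1.435 m, τ = 20.4 × 1.435 = 29.27 N·m clockwise.
Potted plant: 1.48 × 9.81 = 14.52 N down at 0.685 m → arm 0.685 m, τ = 14.52 × 0.685 = 9.946 N·m clockwise.
Load: 67.9 × 9.81 = 666.1 N down at 2.65 m → arm 2.65 m, τ = 666.1 × 2.65 = 1765 N·m clockwise.
Hanging mass: 25.5 × 9.81 = 250.2 N down at 1.59 m → arm 1.59 m, τ = 250.2 × 1.59 = 397.8 N·m clockwise.
Total clockwise load moment = 2202 N·m.
The cable tension T acts at 2.87 m; only its component perpendicular to the beam, T sinθ, produces torque. sinθ = h/√(h²+d²) = 2.08/√(2.08²+2.87²) = 0.5868.
Balancing moments: T × 2.87 × 0.5868 = 2202, giving T = 2202 / 1.684 = 1310 N.

T ≈ 1310 N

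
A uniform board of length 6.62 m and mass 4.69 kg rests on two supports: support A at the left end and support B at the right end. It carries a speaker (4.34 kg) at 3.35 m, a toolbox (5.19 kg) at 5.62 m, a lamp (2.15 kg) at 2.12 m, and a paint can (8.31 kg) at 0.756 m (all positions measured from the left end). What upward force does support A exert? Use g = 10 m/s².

R_A ≈ 141 N

Choose support B as the axis so its reaction then has zero moment arm.
Beam weight: 4.69 × 10 = 46.9 N down at 3.31 m → arm 3.31 m, τ = 46.9 × 3.31 = 155.2 N·m counterclockwise.
Speaker: 4.34 × 10 = 43.4 N down at 3.35 m → arm 3.27 m, τ = 43.4 × 3.27 = 141.9 N·m counterclockwise.
Toolbox: 5.19 × 10 = 51.9 N down at 5.62 m → arm 1 m, τ = 51.9 × 1 = 51.9 N·m counterclockwise.
Lamp: 2.15 × 10 = 21.5 N down at 2.12 m → arm 4.5 m, τ = 21.5 × 4.5 = 96.75 N·m counterclockwise.
Paint can: 8.31 × 10 = 83.1 N down at 0.756 m → arm 5.864 m, τ = 83.1 × 5.864 = 487.3 N·m counterclockwise.
Net load moment about support B = 933 N·m counterclockwise.
Reaction R at support A is upward at 0 m, arm 6.62 m → moment R × 6.62 clockwise.
Setting net torque to zero: R × 6.62 = 933 → R = 141 N.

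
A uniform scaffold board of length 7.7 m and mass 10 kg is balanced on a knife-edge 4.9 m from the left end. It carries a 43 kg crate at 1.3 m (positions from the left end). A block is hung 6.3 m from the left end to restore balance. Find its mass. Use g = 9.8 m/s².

m ≈ 118 kg

Take moments about the knife-edge (at 4.9 m from the left end).
Beam weight: 10 × 9.8 = 98 N down at 3.85 m → arm 1.05 m, τ = 98 × 1.05 = 102.9 N·m counterclockwise.
Crate: 43 × 9.8 = 421.4 N down at 1.3 m → arm 3.6 m, τ = 421.4 × 3.6 = 1517 N·m counterclockwise.
Net moment of known loads = 1620 N·m counterclockwise.
An unknown mass m at 6.3 m has arm 1.4 m; its moment is m·g·1.4 clockwise.
Στ = 0 ⇒ m × 9.8 × 1.4 = 1620 ⇒ m = 1620 / (9.8 × 1.4) = 118 kg.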